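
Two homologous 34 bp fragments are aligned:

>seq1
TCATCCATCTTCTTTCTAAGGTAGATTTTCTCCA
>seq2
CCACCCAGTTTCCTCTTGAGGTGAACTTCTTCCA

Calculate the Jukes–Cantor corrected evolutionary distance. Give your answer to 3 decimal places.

The sequences differ at 13 of 34 sites, so p = 13/34 ≈ 0.382353.
d = −(3/4) ln(1 − 4p/3) = −0.75 ln(1 − 0.509804) = −0.75 ln(0.490196)
  = −0.75 × (-0.712950) = 0.534713 substitutions/site.

0.535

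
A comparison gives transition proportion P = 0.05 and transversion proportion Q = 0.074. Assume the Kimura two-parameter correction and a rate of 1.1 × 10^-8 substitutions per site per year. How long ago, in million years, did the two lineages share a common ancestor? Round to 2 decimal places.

6.16

Under the Kimura two-parameter model, d = −½ ln(1 − 2P − Q) − ¼ ln(1 − 2Q).
1 − 2P − Q = 0.826, giving −½ ln(0.826) = 0.095580.
1 − 2Q = 0.852, giving −¼ ln(0.852) = 0.040042.
d = 0.095580 + 0.040042 = 0.135622.
Under a molecular clock d = 2μt, so t = d/(2μ) = 0.135622 / (2 × 1.1 × 10^-8) = 6.16 million years.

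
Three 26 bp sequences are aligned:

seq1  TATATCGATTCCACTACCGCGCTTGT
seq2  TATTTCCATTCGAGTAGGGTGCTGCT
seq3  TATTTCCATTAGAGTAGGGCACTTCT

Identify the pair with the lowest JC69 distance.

seq1–seq2: 9/26 differ, p = 0.346, d = 0.464.
seq1–seq3: 9/26 differ, p = 0.346, d = 0.464.
seq2–seq3: 4/26 differ, p = 0.154, d = 0.172.
The smallest distance is between seq2 and seq3.

seq2 and seq3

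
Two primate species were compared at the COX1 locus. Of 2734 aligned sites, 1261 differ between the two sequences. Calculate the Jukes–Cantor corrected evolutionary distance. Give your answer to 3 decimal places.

0.716

p = 1261/2734 ≈ 0.461229.
d = −(3/4) ln(1 − 4p/3) = −0.75 ln(1 − 0.614972) = −0.75 ln(0.385028)
  = −0.75 × (-0.954439) = 0.715829 substitutions/site.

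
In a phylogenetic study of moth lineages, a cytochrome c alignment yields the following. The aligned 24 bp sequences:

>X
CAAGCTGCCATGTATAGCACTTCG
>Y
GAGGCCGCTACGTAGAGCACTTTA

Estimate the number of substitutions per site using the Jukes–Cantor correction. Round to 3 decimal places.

The sequences differ at 8 of 24 sites (1, 3, 6, 9, 11, 15, 23, 24), so p = 8/24 ≈ 0.333333.
d = −(3/4) ln(1 − 4p/3) = −0.75 ln(1 − 0.444444) = −0.75 ln(0.555556)
  = −0.75 × (-0.587786) = 0.440840 substitutions/site.

0.441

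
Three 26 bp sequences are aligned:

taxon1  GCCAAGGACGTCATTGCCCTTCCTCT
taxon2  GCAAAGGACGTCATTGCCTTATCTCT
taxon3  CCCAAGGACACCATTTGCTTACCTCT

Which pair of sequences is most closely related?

taxon1 and taxon2

taxon1–taxon2: 4/26 differ, p = 0.154, d = 0.172.
taxon1–taxon3: 7/26 differ, p = 0.269, d = 0.334.
taxon2–taxon3: 7/26 differ, p = 0.269, d = 0.334.
The smallest distance is between taxon1 and taxon2.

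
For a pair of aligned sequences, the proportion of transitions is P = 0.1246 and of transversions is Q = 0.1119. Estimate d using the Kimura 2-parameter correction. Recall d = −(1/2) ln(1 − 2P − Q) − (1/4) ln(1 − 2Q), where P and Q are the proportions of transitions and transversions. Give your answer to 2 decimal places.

Under the Kimura two-parameter model, d = −½ ln(1 − 2P − Q) − ¼ ln(1 − 2Q).
1 − 2P − Q = 0.6389, giving −½ ln(0.6389) = 0.224004.
1 − 2Q = 0.7762, giving −¼ ln(0.7762) = 0.063336.
d = 0.224004 + 0.063336 = 0.287340.

0.29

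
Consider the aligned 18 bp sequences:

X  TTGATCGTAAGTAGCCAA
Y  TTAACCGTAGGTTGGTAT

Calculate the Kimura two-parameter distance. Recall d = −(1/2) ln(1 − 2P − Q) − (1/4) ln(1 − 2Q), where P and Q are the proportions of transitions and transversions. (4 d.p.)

0.5736

Of 18 sites, 4 differences are transitions and 3 are transversions, so P = 4/18 ≈ 0.222222 and Q = 3/18 ≈ 0.166667.
Under the Kimura two-parameter model, d = −½ ln(1 − 2P − Q) − ¼ ln(1 − 2Q).
1 − 2P − Q = 0.388889, giving −½ ln(0.388889) = 0.472231.
1 − 2Q = 0.666666, giving −¼ ln(0.666666) = 0.101367.
d = 0.472231 + 0.101367 = 0.573598.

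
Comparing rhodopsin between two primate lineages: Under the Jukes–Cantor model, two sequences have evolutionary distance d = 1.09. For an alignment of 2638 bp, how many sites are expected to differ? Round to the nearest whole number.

Invert JC69: p = (3/4)(1 − e^(−4d/3)) = 0.75 × (1 − e^(-1.453333)) = 0.75 × (1 − 0.233790) = 0.574658.
Expected differing sites = pL ≈ 0.574658 × 2638 = 1515.947804 ≈ 1516.

1516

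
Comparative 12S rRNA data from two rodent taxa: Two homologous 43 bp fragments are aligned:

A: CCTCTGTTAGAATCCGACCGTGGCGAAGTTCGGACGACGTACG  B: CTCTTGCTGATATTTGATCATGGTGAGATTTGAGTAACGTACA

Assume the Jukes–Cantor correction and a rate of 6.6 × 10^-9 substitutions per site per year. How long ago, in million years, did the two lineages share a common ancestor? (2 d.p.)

The sequences differ at 20 of 43 sites, so p = 20/43 ≈ 0.465116.
d = −(3/4) ln(1 − 4p/3) = −0.75 ln(1 − 0.620155) = −0.75 ln(0.379845)
  = −0.75 × (-0.967992) = 0.725994 substitutions/site.
Under a molecular clock d = 2μt, so t = d/(2μ) = 0.725994 / (2 × 6.6 × 10^-9) = 55.00 million years.

55.00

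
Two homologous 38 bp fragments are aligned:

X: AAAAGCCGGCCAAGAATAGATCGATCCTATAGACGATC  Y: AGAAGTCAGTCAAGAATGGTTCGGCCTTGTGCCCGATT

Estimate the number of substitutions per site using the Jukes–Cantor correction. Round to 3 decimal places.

The sequences differ at 14 of 38 sites, so p = 14/38 ≈ 0.368421.
d = −(3/4) ln(1 − 4p/3) = −0.75 ln(1 − 0.491228) = −0.75 ln(0.508772)
  = −0.75 × (-0.675755) = 0.506816 substitutions/site.

0.507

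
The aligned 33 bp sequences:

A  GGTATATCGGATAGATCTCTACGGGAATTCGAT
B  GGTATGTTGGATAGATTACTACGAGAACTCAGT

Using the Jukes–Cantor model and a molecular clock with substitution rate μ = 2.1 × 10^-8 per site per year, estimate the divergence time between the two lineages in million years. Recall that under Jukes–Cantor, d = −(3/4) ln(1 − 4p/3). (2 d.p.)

The sequences differ at 8 of 33 sites (6, 8, 17, 18, 24, 28, 31, 32), so p = 8/33 ≈ 0.242424.
d = −(3/4) ln(1 − 4p/3) = −0.75 ln(1 − 0.323232) = −0.75 ln(0.676768)
  = −0.75 × (-0.390427) = 0.292820 substitutions/site.
Under a molecular clock d = 2μt, so t = d/(2μ) = 0.292820 / (2 × 2.1 × 10^-8) = 6.97 million years.

6.97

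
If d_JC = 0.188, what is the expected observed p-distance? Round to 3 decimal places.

p = (3/4)(1 − e^(−4d/3)) = 0.75 × (1 − e^(-0.250667)) = 0.75 × (1 − 0.778281) = 0.166289.

0.166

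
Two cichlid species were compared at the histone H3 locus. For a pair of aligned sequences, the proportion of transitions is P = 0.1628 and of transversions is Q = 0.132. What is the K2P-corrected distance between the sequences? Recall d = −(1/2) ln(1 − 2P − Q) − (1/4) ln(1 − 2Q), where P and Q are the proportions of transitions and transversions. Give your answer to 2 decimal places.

Under the Kimura two-parameter model, d = −½ ln(1 − 2P − Q) − ¼ ln(1 − 2Q).
1 − 2P − Q = 0.5424, giving −½ ln(0.5424) = 0.305876.
1 − 2Q = 0.736, giving −¼ ln(0.736) = 0.076631.
d = 0.305876 + 0.076631 = 0.382507.

0.38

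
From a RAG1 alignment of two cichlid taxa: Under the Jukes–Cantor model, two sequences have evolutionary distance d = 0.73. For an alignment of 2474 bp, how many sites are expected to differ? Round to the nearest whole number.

1154

Invert JC69: p = (3/4)(1 − e^(−4d/3)) = 0.75 × (1 − e^(-0.973333)) = 0.75 × (1 − 0.377822) = 0.466634.
Expected differing sites = pL ≈ 0.466634 × 2474 = 1154.452516 ≈ 1154.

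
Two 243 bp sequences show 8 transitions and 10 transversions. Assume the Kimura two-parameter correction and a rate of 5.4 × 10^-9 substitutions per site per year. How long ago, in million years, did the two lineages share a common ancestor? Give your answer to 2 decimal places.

7.23

P = 8/243 ≈ 0.032922 and Q = 10/243 ≈ 0.041152.
Under the Kimura two-parameter model, d = −½ ln(1 − 2P − Q) − ¼ ln(1 − 2Q).
1 − 2P − Q = 0.893004, giving −½ ln(0.893004) = 0.056582.
1 − 2Q = 0.917696, giving −¼ ln(0.917696) = 0.021472.
d = 0.056582 + 0.021472 = 0.078054.
Under a molecular clock d = 2μt, so t = d/(2μ) = 0.078054 / (2 × 5.4 × 10^-9) = 7.23 million years.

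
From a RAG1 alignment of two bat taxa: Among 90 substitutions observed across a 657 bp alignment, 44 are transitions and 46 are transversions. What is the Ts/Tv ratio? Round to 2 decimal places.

0.96

R = 44/46 = 0.956521… ≈ 0.96 (to 2 d.p.).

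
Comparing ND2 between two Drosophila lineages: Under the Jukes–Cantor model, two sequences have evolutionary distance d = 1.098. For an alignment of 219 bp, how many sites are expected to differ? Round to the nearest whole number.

126

Invert JC69: p = (3/4)(1 − e^(−4d/3)) = 0.75 × (1 − e^(-1.464)) = 0.75 × (1 − 0.231309) = 0.576518.
Expected differing sites = pL ≈ 0.576518 × 219 = 126.257442 ≈ 126.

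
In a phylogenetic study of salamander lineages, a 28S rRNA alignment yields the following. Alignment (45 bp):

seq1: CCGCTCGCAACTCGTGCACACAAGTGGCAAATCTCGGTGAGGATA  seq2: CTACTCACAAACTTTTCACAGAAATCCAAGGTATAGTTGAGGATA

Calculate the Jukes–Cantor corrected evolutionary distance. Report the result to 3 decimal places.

The sequences differ at 18 of 45 sites, so p = 18/45 = 0.4.
d = −(3/4) ln(1 − 4p/3) = −0.75 ln(1 − 0.533333) = −0.75 ln(0.466667)
  = −0.75 × (-0.762139) = 0.571604 substitutions/site.

0.572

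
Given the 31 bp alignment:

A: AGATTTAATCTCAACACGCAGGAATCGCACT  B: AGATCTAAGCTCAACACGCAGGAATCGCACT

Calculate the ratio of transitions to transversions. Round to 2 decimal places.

Transitions are A↔G and C↔T; transversions are all other mismatches.
Transitions: 1. Transversions: 1.
R = 1/1 = 1.00.

1.00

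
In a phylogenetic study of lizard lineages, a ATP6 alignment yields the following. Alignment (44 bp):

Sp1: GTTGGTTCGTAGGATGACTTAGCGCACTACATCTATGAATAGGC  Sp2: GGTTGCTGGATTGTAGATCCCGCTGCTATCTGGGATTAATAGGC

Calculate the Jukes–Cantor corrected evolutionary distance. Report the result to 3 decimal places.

0.974

The sequences differ at 24 of 44 sites, so p = 24/44 ≈ 0.545455.
d = −(3/4) ln(1 − 4p/3) = −0.75 ln(1 − 0.727273) = −0.75 ln(0.272727)
  = −0.75 × (-1.299284) = 0.974463 substitutions/site.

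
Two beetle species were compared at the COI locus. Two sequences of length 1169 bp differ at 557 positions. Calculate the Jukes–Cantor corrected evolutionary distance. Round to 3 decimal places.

0.757

p = 557/1169 ≈ 0.476476.
d = −(3/4) ln(1 − 4p/3) = −0.75 ln(1 − 0.635301) = −0.75 ln(0.364699)
  = −0.75 × (-1.008683) = 0.756512 substitutions/site.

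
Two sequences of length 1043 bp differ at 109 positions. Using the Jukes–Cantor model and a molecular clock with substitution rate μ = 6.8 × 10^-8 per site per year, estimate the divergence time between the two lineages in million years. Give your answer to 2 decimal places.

0.83

p = 109/1043 ≈ 0.104506.
d = −(3/4) ln(1 − 4p/3) = −0.75 ln(1 − 0.139341) = −0.75 ln(0.860659)
  = −0.75 × (-0.150057) = 0.112543 substitutions/site.
Under a molecular clock d = 2μt, so t = d/(2μ) = 0.112543 / (2 × 6.8 × 10^-8) = 0.83 million years.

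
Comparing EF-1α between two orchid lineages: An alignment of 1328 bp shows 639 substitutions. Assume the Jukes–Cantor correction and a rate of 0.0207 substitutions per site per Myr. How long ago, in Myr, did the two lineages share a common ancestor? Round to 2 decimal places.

18.59

p = 639/1328 ≈ 0.481175.
d = −(3/4) ln(1 − 4p/3) = −0.75 ln(1 − 0.641567) = −0.75 ln(0.358433)
  = −0.75 × (-1.026014) = 0.769511 substitutions/site.
Under a molecular clock d = 2μt, so t = d/(2μ) = 0.769511 / (2 × 0.0207) = 18.59 Myr.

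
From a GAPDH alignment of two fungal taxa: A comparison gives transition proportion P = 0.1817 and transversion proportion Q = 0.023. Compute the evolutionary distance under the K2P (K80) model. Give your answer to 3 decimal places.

Under the Kimura two-parameter model, d = −½ ln(1 − 2P − Q) − ¼ ln(1 − 2Q).
1 − 2P − Q = 0.6136, giving −½ ln(0.6136) = 0.244206.
1 − 2Q = 0.954, giving −¼ ln(0.954) = 0.011773.
d = 0.244206 + 0.011773 = 0.255979.

0.256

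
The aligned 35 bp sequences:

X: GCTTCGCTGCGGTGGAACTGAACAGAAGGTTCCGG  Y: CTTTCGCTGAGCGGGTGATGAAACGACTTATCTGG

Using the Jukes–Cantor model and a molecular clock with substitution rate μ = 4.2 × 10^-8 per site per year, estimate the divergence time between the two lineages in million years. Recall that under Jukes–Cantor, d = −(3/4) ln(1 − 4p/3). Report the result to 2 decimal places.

7.57

The sequences differ at 15 of 35 sites, so p = 15/35 ≈ 0.428571.
d = −(3/4) ln(1 − 4p/3) = −0.75 ln(1 − 0.571428) = −0.75 ln(0.428572)
  = −0.75 × (-0.847297) = 0.635473 substitutions/site.
Under a molecular clock d = 2μt, so t = d/(2μ) = 0.635473 / (2 × 4.2 × 10^-8) = 7.57 million years.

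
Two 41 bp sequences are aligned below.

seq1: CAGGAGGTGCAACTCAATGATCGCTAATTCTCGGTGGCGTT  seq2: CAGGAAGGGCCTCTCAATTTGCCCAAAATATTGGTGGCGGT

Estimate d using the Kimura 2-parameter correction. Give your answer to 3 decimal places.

Of 41 sites, 2 differences are transitions and 11 are transversions, so P = 2/41 ≈ 0.04878 and Q = 11/41 ≈ 0.268293.
Under the Kimura two-parameter model, d = −½ ln(1 − 2P − Q) − ¼ ln(1 − 2Q).
1 − 2P − Q = 0.634147, giving −½ ln(0.634147) = 0.227737.
1 − 2Q = 0.463414, giving −¼ ln(0.463414) = 0.192284.
d = 0.227737 + 0.192284 = 0.420021.

0.420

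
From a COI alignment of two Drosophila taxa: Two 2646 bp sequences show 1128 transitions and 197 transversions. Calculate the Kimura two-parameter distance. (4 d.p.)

P = 1128/2646 ≈ 0.426304 and Q = 197/2646 ≈ 0.074452.
Under the Kimura two-parameter model, d = −½ ln(1 − 2P − Q) − ¼ ln(1 − 2Q).
1 − 2P − Q = 0.07294, giving −½ ln(0.07294) = 1.309059.
1 − 2Q = 0.851096, giving −¼ ln(0.851096) = 0.040308.
d = 1.309059 + 0.040308 = 1.349367.

1.3494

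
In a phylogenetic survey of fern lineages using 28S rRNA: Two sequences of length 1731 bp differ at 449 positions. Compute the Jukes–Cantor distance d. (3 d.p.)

0.318

p = 449/1731 ≈ 0.259388.
d = −(3/4) ln(1 − 4p/3) = −0.75 ln(1 − 0.345851) = −0.75 ln(0.654149)
  = −0.75 × (-0.424420) = 0.318315 substitutions/site.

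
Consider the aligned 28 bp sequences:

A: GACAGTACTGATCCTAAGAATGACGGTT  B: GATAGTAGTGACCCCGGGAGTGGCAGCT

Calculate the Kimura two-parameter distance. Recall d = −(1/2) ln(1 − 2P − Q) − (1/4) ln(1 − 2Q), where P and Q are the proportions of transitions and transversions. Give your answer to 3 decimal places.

0.586

Of 28 sites, 9 differences are transitions and 1 are transversions, so P = 9/28 ≈ 0.321429 and Q = 1/28 ≈ 0.035714.
Under the Kimura two-parameter model, d = −½ ln(1 − 2P − Q) − ¼ ln(1 − 2Q).
1 − 2P − Q = 0.321428, giving −½ ln(0.321428) = 0.567491.
1 − 2Q = 0.928572, giving −¼ ln(0.928572) = 0.018527.
d = 0.567491 + 0.018527 = 0.586018.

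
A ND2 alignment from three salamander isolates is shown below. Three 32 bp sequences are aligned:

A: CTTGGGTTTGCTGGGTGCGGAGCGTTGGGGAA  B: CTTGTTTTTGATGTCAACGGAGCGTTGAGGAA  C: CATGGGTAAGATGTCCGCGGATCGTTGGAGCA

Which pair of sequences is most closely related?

A and B

A–B: 8/32 differ, p = 0.250, d = 0.304.
A–C: 10/32 differ, p = 0.313, d = 0.404.
B–C: 11/32 differ, p = 0.344, d = 0.460.
The smallest distance is between A and B.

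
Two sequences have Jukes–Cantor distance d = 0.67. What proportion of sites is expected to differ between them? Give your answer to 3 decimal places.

0.443

p = (3/4)(1 − e^(−4d/3)) = 0.75 × (1 − e^(-0.893333)) = 0.75 × (1 − 0.409289) = 0.443033.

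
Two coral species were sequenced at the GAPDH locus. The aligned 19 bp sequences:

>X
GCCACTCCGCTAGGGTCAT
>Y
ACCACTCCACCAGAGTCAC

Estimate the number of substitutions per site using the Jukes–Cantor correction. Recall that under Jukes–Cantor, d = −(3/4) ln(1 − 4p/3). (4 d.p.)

The sequences differ at 5 of 19 sites (1, 9, 11, 14, 19), so p = 5/19 ≈ 0.263158.
d = −(3/4) ln(1 − 4p/3) = −0.75 ln(1 − 0.350877) = −0.75 ln(0.649123)
  = −0.75 × (-0.432133) = 0.324100 substitutions/site.

0.3241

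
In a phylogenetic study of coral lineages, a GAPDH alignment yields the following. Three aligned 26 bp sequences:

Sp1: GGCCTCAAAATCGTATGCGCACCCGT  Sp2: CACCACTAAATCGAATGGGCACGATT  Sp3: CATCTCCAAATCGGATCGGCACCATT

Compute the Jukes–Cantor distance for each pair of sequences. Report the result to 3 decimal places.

Sp1–Sp2: 9/26 sites differ → p ≈ 0.346154, d = −0.75 ln(1 − 0.461539) = 0.464280 ≈ 0.464.
Sp1–Sp3: 9/26 sites differ → p ≈ 0.346154, d = −0.75 ln(1 − 0.461539) = 0.464280 ≈ 0.464.
Sp2–Sp3: 6/26 sites differ → p ≈ 0.230769, d = −0.75 ln(1 − 0.307692) = 0.275793 ≈ 0.276.

d(Sp1,Sp2) = 0.464, d(Sp1,Sp3) = 0.464, d(Sp2,Sp3) = 0.276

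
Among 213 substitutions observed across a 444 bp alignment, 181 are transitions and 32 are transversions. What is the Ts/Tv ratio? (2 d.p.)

5.66

R = 181/32 = 5.65625 ≈ 5.66 (to 2 d.p.).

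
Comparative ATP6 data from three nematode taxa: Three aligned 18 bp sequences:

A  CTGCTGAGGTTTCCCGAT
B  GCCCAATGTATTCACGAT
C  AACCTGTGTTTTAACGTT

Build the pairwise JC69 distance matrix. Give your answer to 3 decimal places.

A–B: 9/18 sites differ → p = 0.5, d = −0.75 ln(1 − 0.666667) = 0.823960 ≈ 0.824.
A–C: 8/18 sites differ → p ≈ 0.444444, d = −0.75 ln(1 − 0.592592) = 0.673455 ≈ 0.673.
B–C: 7/18 sites differ → p ≈ 0.388889, d = −0.75 ln(1 − 0.518519) = 0.548166 ≈ 0.548.

d(A,B) = 0.824, d(A,C) = 0.673, d(B,C) = 0.548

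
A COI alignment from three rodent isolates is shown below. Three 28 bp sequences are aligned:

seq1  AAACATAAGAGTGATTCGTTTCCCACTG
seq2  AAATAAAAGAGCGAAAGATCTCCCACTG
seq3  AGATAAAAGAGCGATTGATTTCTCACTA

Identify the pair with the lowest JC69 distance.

seq2 and seq3

seq1–seq2: 8/28 differ, p = 0.286, d = 0.360.
seq1–seq3: 8/28 differ, p = 0.286, d = 0.360.
seq2–seq3: 6/28 differ, p = 0.214, d = 0.252.
The smallest distance is between seq2 and seq3.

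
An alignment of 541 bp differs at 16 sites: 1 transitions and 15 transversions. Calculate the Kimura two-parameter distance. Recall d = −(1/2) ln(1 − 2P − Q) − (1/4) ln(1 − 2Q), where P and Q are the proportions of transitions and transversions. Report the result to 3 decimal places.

0.030

P = 1/541 ≈ 0.001848 and Q = 15/541 ≈ 0.027726.
Under the Kimura two-parameter model, d = −½ ln(1 − 2P − Q) − ¼ ln(1 − 2Q).
1 − 2P − Q = 0.968578, giving −½ ln(0.968578) = 0.015963.
1 − 2Q = 0.944548, giving −¼ ln(0.944548) = 0.014262.
d = 0.015963 + 0.014262 = 0.030225.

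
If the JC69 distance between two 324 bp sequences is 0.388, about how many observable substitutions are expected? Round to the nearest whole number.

98

Invert JC69: p = (3/4)(1 − e^(−4d/3)) = 0.75 × (1 − e^(-0.517333)) = 0.75 × (1 − 0.596108) = 0.302919.
Expected differing sites = pL ≈ 0.302919 × 324 = 98.145756 ≈ 98.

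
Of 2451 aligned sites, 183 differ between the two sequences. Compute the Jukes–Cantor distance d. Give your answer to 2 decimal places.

p = 183/2451 ≈ 0.074663.
d = −(3/4) ln(1 − 4p/3) = −0.75 ln(1 − 0.099551) = −0.75 ln(0.900449)
  = −0.75 × (-0.104862) = 0.078647 substitutions/site.

0.08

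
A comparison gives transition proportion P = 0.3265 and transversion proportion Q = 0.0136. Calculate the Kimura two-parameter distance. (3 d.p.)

0.556

Under the Kimura two-parameter model, d = −½ ln(1 − 2P − Q) − ¼ ln(1 − 2Q).
1 − 2P − Q = 0.3334, giving −½ ln(0.3334) = 0.549206.
1 − 2Q = 0.9728, giving −¼ ln(0.9728) = 0.006894.
d = 0.549206 + 0.006894 = 0.556100.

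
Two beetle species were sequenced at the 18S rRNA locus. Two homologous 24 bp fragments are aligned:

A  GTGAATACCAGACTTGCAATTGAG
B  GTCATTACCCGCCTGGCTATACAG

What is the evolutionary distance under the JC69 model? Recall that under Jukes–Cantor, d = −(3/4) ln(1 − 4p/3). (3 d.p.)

0.441

The sequences differ at 8 of 24 sites (3, 5, 10, 12, 15, 18, 21, 22), so p = 8/24 ≈ 0.333333.
d = −(3/4) ln(1 − 4p/3) = −0.75 ln(1 − 0.444444) = −0.75 ln(0.555556)
  = −0.75 × (-0.587786) = 0.440840 substitutions/site.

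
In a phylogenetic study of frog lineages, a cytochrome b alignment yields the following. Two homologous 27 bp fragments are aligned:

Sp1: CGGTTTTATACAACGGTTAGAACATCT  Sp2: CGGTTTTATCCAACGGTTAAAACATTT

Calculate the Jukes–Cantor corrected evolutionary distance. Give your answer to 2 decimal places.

The sequences differ at 3 of 27 sites (10, 20, 26), so p = 3/27 ≈ 0.111111.
d = −(3/4) ln(1 − 4p/3) = −0.75 ln(1 − 0.148148) = −0.75 ln(0.851852)
  = −0.75 × (-0.160342) = 0.120257 substitutions/site.

0.12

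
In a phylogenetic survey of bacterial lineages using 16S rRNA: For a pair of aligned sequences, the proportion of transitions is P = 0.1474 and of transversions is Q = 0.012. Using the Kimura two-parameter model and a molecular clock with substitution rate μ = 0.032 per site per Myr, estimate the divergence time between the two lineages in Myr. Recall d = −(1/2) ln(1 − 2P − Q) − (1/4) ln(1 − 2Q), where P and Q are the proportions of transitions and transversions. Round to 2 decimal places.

Under the Kimura two-parameter model, d = −½ ln(1 − 2P − Q) − ¼ ln(1 − 2Q).
1 − 2P − Q = 0.6932, giving −½ ln(0.6932) = 0.183218.
1 − 2Q = 0.976, giving −¼ ln(0.976) = 0.006073.
d = 0.183218 + 0.006073 = 0.189291.
Under a molecular clock d = 2μt, so t = d/(2μ) = 0.189291 / (2 × 0.032) = 2.96 Myr.

2.96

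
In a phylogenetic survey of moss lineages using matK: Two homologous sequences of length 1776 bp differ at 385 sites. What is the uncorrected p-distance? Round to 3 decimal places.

p = 385/1776 = 0.216779… ≈ 0.217 (to 3 d.p.).

0.217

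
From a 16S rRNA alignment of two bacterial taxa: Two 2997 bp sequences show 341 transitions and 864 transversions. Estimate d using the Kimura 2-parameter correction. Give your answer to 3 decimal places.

P = 341/2997 ≈ 0.11378 and Q = 864/2997 ≈ 0.288288.
Under the Kimura two-parameter model, d = −½ ln(1 − 2P − Q) − ¼ ln(1 − 2Q).
1 − 2P − Q = 0.484152, giving −½ ln(0.484152) = 0.362678.
1 − 2Q = 0.423424, giving −¼ ln(0.423424) = 0.214845.
d = 0.362678 + 0.214845 = 0.577523.

0.578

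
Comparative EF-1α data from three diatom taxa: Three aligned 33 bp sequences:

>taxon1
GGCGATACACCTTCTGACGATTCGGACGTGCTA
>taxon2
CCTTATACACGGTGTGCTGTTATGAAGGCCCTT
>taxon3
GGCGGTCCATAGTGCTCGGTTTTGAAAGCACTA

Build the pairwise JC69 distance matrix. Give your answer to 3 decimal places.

d(taxon1,taxon2) = 0.871, d(taxon1,taxon3) = 0.780, d(taxon2,taxon3) = 0.699

taxon1–taxon2: 17/33 sites differ → p ≈ 0.515152, d = −0.75 ln(1 − 0.686869) = 0.870850 ≈ 0.871.
taxon1–taxon3: 16/33 sites differ → p ≈ 0.484848, d = −0.75 ln(1 − 0.646464) = 0.779827 ≈ 0.780.
taxon2–taxon3: 15/33 sites differ → p ≈ 0.454545, d = −0.75 ln(1 − 0.60606) = 0.698667 ≈ 0.699.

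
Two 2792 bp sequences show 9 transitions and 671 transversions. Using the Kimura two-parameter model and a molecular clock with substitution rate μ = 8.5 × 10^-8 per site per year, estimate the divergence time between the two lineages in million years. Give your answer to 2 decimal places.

1.80

P = 9/2792 ≈ 0.003223 and Q = 671/2792 ≈ 0.24033.
Under the Kimura two-parameter model, d = −½ ln(1 − 2P − Q) − ¼ ln(1 − 2Q).
1 − 2P − Q = 0.753224, giving −½ ln(0.753224) = 0.141696.
1 − 2Q = 0.51934, giving −¼ ln(0.51934) = 0.163799.
d = 0.141696 + 0.163799 = 0.305495.
Under a molecular clock d = 2μt, so t = d/(2μ) = 0.305495 / (2 × 8.5 × 10^-8) = 1.80 million years.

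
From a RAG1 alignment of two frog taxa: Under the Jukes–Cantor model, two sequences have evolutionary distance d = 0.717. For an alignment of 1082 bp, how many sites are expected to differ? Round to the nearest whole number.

Invert JC69: p = (3/4)(1 − e^(−4d/3)) = 0.75 × (1 − e^(-0.956)) = 0.75 × (1 − 0.384428) = 0.461679.
Expected differing sites = pL ≈ 0.461679 × 1082 = 499.536678 ≈ 500.

500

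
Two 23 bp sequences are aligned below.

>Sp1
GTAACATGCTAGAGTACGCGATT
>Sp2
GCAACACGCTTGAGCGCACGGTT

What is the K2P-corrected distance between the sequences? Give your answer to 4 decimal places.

Of 23 sites, 6 differences are transitions and 1 are transversions, so P = 6/23 ≈ 0.26087 and Q = 1/23 ≈ 0.043478.
Under the Kimura two-parameter model, d = −½ ln(1 − 2P − Q) − ¼ ln(1 − 2Q).
1 − 2P − Q = 0.434782, giving −½ ln(0.434782) = 0.416455.
1 − 2Q = 0.913044, giving −¼ ln(0.913044) = 0.022743.
d = 0.416455 + 0.022743 = 0.439198.

0.4392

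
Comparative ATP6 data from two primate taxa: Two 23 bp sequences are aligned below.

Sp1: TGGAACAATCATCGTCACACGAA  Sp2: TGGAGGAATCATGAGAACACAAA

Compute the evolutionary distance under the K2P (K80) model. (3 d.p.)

Of 23 sites, 3 differences are transitions and 4 are transversions, so P = 3/23 ≈ 0.130435 and Q = 4/23 ≈ 0.173913.
Under the Kimura two-parameter model, d = −½ ln(1 − 2P − Q) − ¼ ln(1 − 2Q).
1 − 2P − Q = 0.565217, giving −½ ln(0.565217) = 0.285273.
1 − 2Q = 0.652174, giving −¼ ln(0.652174) = 0.106861.
d = 0.285273 + 0.106861 = 0.392134.

0.392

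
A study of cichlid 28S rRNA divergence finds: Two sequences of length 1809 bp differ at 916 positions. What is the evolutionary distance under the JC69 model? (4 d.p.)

0.8433

p = 916/1809 ≈ 0.506357.
d = −(3/4) ln(1 − 4p/3) = −0.75 ln(1 − 0.675143) = −0.75 ln(0.324857)
  = −0.75 × (-1.124370) = 0.843278 substitutions/site.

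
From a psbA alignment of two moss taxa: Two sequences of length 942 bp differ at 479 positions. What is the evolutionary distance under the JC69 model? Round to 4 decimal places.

0.8499

p = 479/942 ≈ 0.508493.
d = −(3/4) ln(1 − 4p/3) = −0.75 ln(1 − 0.677991) = −0.75 ln(0.322009)
  = −0.75 × (-1.133176) = 0.849882 substitutions/site.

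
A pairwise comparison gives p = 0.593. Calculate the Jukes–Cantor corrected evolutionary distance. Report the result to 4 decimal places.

1.1729

d = −(3/4) ln(1 − 4p/3) = −0.75 ln(1 − 0.790667) = −0.75 ln(0.209333)
  = −0.75 × (-1.563829) = 1.172872 substitutions/site.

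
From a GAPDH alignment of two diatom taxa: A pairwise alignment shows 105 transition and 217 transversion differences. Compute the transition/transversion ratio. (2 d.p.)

R = 105/217 = 0.483870… ≈ 0.48 (to 2 d.p.).

0.48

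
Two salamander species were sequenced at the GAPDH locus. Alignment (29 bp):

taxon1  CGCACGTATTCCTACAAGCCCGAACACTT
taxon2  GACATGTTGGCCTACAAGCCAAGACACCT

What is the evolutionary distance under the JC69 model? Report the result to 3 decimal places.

The sequences differ at 10 of 29 sites (1, 2, 5, 8, 9, 10, 21, 22, 23, 28), so p = 10/29 ≈ 0.344828.
d = −(3/4) ln(1 − 4p/3) = −0.75 ln(1 − 0.459771) = −0.75 ln(0.540229)
  = −0.75 × (-0.615762) = 0.461822 substitutions/site.

0.462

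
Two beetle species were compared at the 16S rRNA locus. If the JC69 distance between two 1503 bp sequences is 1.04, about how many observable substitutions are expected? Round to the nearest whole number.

846

Invert JC69: p = (3/4)(1 − e^(−4d/3)) = 0.75 × (1 − e^(-1.386667)) = 0.75 × (1 − 0.249907) = 0.562570.
Expected differing sites = pL ≈ 0.562570 × 1503 = 845.54271 ≈ 846.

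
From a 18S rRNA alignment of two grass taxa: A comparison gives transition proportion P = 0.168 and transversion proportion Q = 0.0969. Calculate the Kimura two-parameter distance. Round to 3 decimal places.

0.337

Under the Kimura two-parameter model, d = −½ ln(1 − 2P − Q) − ¼ ln(1 − 2Q).
1 − 2P − Q = 0.5671, giving −½ ln(0.5671) = 0.283610.
1 − 2Q = 0.8062, giving −¼ ln(0.8062) = 0.053856.
d = 0.283610 + 0.053856 = 0.337466.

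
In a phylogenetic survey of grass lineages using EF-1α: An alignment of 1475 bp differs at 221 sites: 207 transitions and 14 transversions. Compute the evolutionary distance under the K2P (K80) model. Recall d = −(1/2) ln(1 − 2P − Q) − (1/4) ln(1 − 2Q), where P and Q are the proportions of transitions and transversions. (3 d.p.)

P = 207/1475 ≈ 0.140339 and Q = 14/1475 ≈ 0.009492.
Under the Kimura two-parameter model, d = −½ ln(1 − 2P − Q) − ¼ ln(1 − 2Q).
1 − 2P − Q = 0.70983, giving −½ ln(0.70983) = 0.171365.
1 − 2Q = 0.981016, giving −¼ ln(0.981016) = 0.004792.
d = 0.171365 + 0.004792 = 0.176157.

0.176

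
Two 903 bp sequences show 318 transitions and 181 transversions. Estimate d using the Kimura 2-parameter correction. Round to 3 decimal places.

1.304

P = 318/903 ≈ 0.352159 and Q = 181/903 ≈ 0.200443.
Under the Kimura two-parameter model, d = −½ ln(1 − 2P − Q) − ¼ ln(1 − 2Q).
1 − 2P − Q = 0.095239, giving −½ ln(0.095239) = 1.175683.
1 − 2Q = 0.599114, giving −¼ ln(0.599114) = 0.128076.
d = 1.175683 + 0.128076 = 1.303759.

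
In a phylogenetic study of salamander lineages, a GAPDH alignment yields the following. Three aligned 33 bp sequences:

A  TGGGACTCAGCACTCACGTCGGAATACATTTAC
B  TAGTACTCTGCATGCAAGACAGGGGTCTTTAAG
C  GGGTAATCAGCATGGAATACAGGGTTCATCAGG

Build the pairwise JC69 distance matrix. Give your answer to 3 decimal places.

A–B: 15/33 sites differ → p ≈ 0.454545, d = −0.75 ln(1 − 0.60606) = 0.698667 ≈ 0.699.
A–C: 17/33 sites differ → p ≈ 0.515152, d = −0.75 ln(1 − 0.686869) = 0.870850 ≈ 0.871.
B–C: 10/33 sites differ → p ≈ 0.30303, d = −0.75 ln(1 − 0.40404) = 0.388186 ≈ 0.388.

d(A,B) = 0.699, d(A,C) = 0.871, d(B,C) = 0.388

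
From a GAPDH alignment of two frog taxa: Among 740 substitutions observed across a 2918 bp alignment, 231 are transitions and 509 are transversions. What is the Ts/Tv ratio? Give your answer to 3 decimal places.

0.454

R = 231/509 = 0.453831… ≈ 0.454 (to 3 d.p.).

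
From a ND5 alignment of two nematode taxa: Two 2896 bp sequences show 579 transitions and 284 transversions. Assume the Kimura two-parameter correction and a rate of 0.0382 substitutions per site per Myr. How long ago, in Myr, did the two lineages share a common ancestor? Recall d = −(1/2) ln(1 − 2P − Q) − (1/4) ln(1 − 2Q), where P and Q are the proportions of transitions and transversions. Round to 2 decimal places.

P = 579/2896 ≈ 0.199931 and Q = 284/2896 ≈ 0.098066.
Under the Kimura two-parameter model, d = −½ ln(1 − 2P − Q) − ¼ ln(1 − 2Q).
1 − 2P − Q = 0.502072, giving −½ ln(0.502072) = 0.344506.
1 − 2Q = 0.803868, giving −¼ ln(0.803868) = 0.054580.
d = 0.344506 + 0.054580 = 0.399086.
Under a molecular clock d = 2μt, so t = d/(2μ) = 0.399086 / (2 × 0.0382) = 5.22 Myr.

5.22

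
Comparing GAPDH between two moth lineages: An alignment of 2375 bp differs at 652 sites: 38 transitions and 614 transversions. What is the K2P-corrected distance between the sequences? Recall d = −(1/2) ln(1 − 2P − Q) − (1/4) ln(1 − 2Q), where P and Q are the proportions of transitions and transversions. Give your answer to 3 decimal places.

P = 38/2375 = 0.016 and Q = 614/2375 ≈ 0.258526.
Under the Kimura two-parameter model, d = −½ ln(1 − 2P − Q) − ¼ ln(1 − 2Q).
1 − 2P − Q = 0.709474, giving −½ ln(0.709474) = 0.171616.
1 − 2Q = 0.482948, giving −¼ ln(0.482948) = 0.181962.
d = 0.171616 + 0.181962 = 0.353578.

0.354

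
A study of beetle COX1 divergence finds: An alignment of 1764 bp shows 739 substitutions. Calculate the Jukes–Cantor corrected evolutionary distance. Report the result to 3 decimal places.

0.613

p = 739/1764 ≈ 0.418934.
d = −(3/4) ln(1 − 4p/3) = −0.75 ln(1 − 0.558579) = −0.75 ln(0.441421)
  = −0.75 × (-0.817756) = 0.613317 substitutions/site.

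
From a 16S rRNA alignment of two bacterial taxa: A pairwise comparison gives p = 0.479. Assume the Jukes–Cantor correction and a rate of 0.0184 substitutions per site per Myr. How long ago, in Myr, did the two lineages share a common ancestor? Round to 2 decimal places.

20.75

d = −(3/4) ln(1 − 4p/3) = −0.75 ln(1 − 0.638667) = −0.75 ln(0.361333)
  = −0.75 × (-1.017955) = 0.763466 substitutions/site.
Under a molecular clock d = 2μt, so t = d/(2μ) = 0.763466 / (2 × 0.0184) = 20.75 Myr.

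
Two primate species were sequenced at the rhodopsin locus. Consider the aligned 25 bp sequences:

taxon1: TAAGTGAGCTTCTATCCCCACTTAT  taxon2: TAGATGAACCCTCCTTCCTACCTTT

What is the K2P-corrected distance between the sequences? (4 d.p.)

Of 25 sites, 10 differences are transitions and 2 are transversions, so P = 10/25 = 0.4 and Q = 2/25 = 0.08.
Under the Kimura two-parameter model, d = −½ ln(1 − 2P − Q) − ¼ ln(1 − 2Q).
1 − 2P − Q = 0.12, giving −½ ln(0.12) = 1.060132.
1 − 2Q = 0.84, giving −¼ ln(0.84) = 0.043588.
d = 1.060132 + 0.043588 = 1.103720.

1.1037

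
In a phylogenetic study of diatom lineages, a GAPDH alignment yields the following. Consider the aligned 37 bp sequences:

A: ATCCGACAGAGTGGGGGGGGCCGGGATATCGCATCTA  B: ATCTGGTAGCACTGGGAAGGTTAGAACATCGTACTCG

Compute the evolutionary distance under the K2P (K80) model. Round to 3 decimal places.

Of 37 sites, 17 differences are transitions and 2 are transversions, so P = 17/37 ≈ 0.459459 and Q = 2/37 ≈ 0.054054.
Under the Kimura two-parameter model, d = −½ ln(1 − 2P − Q) − ¼ ln(1 − 2Q).
1 − 2P − Q = 0.027028, giving −½ ln(0.027028) = 1.805441.
1 − 2Q = 0.891892, giving −¼ ln(0.891892) = 0.028603.
d = 1.805441 + 0.028603 = 1.834044.

1.834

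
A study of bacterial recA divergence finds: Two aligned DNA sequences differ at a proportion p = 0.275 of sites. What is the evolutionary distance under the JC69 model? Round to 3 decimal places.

d = −(3/4) ln(1 − 4p/3) = −0.75 ln(1 − 0.366667) = −0.75 ln(0.633333)
  = −0.75 × (-0.456759) = 0.342569 substitutions/site.

0.343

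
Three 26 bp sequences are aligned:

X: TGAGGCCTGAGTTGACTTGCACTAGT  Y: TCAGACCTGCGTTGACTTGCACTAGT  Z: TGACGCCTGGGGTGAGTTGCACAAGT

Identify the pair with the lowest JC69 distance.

X–Y: 3/26 differ, p = 0.115, d = 0.125.
X–Z: 5/26 differ, p = 0.192, d = 0.222.
Y–Z: 7/26 differ, p = 0.269, d = 0.334.
The smallest distance is between X and Y.

X and Y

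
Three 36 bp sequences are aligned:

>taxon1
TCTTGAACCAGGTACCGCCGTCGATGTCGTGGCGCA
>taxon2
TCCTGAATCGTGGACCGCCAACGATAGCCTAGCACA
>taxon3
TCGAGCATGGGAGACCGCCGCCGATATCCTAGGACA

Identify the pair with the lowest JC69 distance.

taxon1–taxon2: 12/36 differ, p = 0.333, d = 0.441.
taxon1–taxon3: 14/36 differ, p = 0.389, d = 0.548.
taxon2–taxon3: 10/36 differ, p = 0.278, d = 0.347.
The smallest distance is between taxon2 and taxon3.

taxon2 and taxon3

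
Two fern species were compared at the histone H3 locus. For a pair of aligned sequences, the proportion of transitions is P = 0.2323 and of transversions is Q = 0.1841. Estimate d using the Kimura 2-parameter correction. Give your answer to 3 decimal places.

0.638

Under the Kimura two-parameter model, d = −½ ln(1 − 2P − Q) − ¼ ln(1 − 2Q).
1 − 2P − Q = 0.3513, giving −½ ln(0.3513) = 0.523057.
1 − 2Q = 0.6318, giving −¼ ln(0.6318) = 0.114796.
d = 0.523057 + 0.114796 = 0.637853.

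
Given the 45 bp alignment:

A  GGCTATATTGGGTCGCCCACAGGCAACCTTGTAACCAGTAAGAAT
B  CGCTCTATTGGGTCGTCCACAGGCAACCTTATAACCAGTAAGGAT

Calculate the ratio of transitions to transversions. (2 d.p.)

1.50

Transitions are A↔G and C↔T; transversions are all other mismatches.
Transitions: 3. Transversions: 2.
R = 3/2 = 1.50.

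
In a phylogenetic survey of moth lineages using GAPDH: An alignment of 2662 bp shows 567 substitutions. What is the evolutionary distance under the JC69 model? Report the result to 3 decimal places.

p = 567/2662 ≈ 0.212998.
d = −(3/4) ln(1 − 4p/3) = −0.75 ln(1 − 0.283997) = −0.75 ln(0.716003)
  = −0.75 × (-0.334071) = 0.250553 substitutions/site.

0.251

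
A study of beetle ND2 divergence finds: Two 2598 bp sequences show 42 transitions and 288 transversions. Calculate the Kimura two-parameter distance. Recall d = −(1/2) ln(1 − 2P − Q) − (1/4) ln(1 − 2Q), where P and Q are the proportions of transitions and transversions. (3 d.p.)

0.140

P = 42/2598 ≈ 0.016166 and Q = 288/2598 ≈ 0.110855.
Under the Kimura two-parameter model, d = −½ ln(1 − 2P − Q) − ¼ ln(1 − 2Q).
1 − 2P − Q = 0.856813, giving −½ ln(0.856813) = 0.077268.
1 − 2Q = 0.77829, giving −¼ ln(0.77829) = 0.062664.
d = 0.077268 + 0.062664 = 0.139932.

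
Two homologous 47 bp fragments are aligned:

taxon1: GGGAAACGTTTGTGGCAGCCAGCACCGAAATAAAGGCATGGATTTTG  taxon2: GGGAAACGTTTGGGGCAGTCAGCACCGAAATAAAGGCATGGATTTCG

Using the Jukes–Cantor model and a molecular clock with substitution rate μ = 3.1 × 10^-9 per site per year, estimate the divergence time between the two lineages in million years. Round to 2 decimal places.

The sequences differ at 3 of 47 sites (13, 19, 46), so p = 3/47 ≈ 0.06383.
d = −(3/4) ln(1 − 4p/3) = −0.75 ln(1 − 0.085107) = −0.75 ln(0.914893)
  = −0.75 × (-0.088948) = 0.066711 substitutions/site.
Under a molecular clock d = 2μt, so t = d/(2μ) = 0.066711 / (2 × 3.1 × 10^-9) = 10.76 million years.

10.76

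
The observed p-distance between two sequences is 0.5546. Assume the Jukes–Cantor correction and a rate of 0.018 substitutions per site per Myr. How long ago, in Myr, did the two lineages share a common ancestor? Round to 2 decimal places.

28.02

d = −(3/4) ln(1 − 4p/3) = −0.75 ln(1 − 0.739467) = −0.75 ln(0.260533)
  = −0.75 × (-1.345026) = 1.008770 substitutions/site.
Under a molecular clock d = 2μt, so t = d/(2μ) = 1.008770 / (2 × 0.018) = 28.02 Myr.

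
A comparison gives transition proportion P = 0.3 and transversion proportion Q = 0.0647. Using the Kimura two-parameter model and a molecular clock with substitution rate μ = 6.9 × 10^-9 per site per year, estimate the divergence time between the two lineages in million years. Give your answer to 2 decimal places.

42.10

Under the Kimura two-parameter model, d = −½ ln(1 − 2P − Q) − ¼ ln(1 − 2Q).
1 − 2P − Q = 0.3353, giving −½ ln(0.3353) = 0.546365.
1 − 2Q = 0.8706, giving −¼ ln(0.8706) = 0.034643.
d = 0.546365 + 0.034643 = 0.581008.
Under a molecular clock d = 2μt, so t = d/(2μ) = 0.581008 / (2 × 6.9 × 10^-9) = 42.10 million years.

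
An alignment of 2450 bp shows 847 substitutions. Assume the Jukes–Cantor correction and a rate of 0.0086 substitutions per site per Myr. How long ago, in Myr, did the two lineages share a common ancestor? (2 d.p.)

p = 847/2450 ≈ 0.345714.
d = −(3/4) ln(1 − 4p/3) = −0.75 ln(1 − 0.460952) = −0.75 ln(0.539048)
  = −0.75 × (-0.617951) = 0.463463 substitutions/site.
Under a molecular clock d = 2μt, so t = d/(2μ) = 0.463463 / (2 × 0.0086) = 26.95 Myr.

26.95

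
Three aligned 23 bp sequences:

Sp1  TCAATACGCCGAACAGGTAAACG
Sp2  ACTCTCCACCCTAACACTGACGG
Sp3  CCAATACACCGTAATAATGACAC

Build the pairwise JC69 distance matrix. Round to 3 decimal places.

d(Sp1,Sp2) = 1.252, d(Sp1,Sp3) = 0.761, d(Sp2,Sp3) = 0.553

Sp1–Sp2: 14/23 sites differ → p ≈ 0.608696, d = −0.75 ln(1 − 0.811595) = 1.251871 ≈ 1.252.
Sp1–Sp3: 11/23 sites differ → p ≈ 0.478261, d = −0.75 ln(1 − 0.637681) = 0.761423 ≈ 0.761.
Sp2–Sp3: 9/23 sites differ → p ≈ 0.391304, d = −0.75 ln(1 − 0.521739) = 0.553199 ≈ 0.553.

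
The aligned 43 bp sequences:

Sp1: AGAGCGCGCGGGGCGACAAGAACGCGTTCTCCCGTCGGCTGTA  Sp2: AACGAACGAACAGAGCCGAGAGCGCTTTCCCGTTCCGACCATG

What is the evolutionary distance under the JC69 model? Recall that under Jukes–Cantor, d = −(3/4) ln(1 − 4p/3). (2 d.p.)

The sequences differ at 22 of 43 sites, so p = 22/43 ≈ 0.511628.
d = −(3/4) ln(1 − 4p/3) = −0.75 ln(1 − 0.682171) = −0.75 ln(0.317829)
  = −0.75 × (-1.146242) = 0.859682 substitutions/site.

0.86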